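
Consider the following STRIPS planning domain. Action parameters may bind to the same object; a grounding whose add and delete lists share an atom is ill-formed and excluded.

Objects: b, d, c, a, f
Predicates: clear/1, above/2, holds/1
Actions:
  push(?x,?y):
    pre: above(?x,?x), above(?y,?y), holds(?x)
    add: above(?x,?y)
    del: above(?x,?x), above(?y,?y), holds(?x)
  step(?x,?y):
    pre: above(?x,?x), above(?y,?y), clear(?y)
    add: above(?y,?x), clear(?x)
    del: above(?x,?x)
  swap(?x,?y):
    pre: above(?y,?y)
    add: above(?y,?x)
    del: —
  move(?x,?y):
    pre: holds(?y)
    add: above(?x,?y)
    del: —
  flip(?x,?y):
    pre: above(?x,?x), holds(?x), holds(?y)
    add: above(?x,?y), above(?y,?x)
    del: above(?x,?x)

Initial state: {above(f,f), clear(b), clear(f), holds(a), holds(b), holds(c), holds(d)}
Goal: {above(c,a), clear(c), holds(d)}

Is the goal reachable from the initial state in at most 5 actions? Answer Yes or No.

Yes

1. move(c,c)  →  {above(c,c), above(f,f), clear(b), clear(f), holds(a), holds(b), holds(c), holds(d)}
2. step(c,f)  →  {above(f,c), above(f,f), clear(b), clear(c), clear(f), holds(a), holds(b), holds(c), holds(d)}
3. move(c,a)  →  {above(c,a), above(f,c), above(f,f), clear(b), clear(c), clear(f), holds(a), holds(b), holds(c), holds(d)}
optimal plan length = 3; 3 ≤ 5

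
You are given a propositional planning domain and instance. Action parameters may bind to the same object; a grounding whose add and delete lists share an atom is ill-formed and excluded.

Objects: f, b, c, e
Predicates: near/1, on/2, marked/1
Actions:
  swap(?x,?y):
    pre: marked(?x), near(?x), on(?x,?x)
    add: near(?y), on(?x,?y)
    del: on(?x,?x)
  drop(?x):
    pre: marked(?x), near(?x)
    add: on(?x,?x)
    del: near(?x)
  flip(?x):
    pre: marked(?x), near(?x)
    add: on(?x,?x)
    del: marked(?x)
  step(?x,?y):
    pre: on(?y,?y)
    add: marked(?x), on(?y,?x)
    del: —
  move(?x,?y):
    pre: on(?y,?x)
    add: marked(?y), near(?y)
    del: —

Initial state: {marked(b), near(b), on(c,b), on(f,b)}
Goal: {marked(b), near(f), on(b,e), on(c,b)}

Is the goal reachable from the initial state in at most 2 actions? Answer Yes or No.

1. drop(b)  →  {marked(b), on(b,b), on(c,b), on(f,b)}
2. step(e,b)  →  {marked(b), marked(e), on(b,b), on(b,e), on(c,b), on(f,b)}
3. move(b,f)  →  {marked(b), marked(e), marked(f), near(f), on(b,b), on(b,e), on(c,b), on(f,b)}
optimal plan length = 3; 3 > 2

No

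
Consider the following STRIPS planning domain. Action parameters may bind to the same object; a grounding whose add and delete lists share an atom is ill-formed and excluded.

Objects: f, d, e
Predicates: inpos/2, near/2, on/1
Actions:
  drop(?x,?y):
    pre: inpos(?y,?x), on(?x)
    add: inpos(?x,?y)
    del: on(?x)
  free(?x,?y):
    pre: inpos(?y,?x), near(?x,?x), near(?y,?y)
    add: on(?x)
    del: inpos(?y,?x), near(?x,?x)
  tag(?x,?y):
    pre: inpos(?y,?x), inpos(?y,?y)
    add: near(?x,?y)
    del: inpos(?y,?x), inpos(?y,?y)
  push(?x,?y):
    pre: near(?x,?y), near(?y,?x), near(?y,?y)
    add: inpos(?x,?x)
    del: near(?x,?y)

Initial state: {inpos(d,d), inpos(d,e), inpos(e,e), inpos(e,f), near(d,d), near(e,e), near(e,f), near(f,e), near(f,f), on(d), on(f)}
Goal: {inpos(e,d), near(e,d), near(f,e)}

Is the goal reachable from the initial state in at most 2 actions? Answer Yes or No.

No

1. free(e,e)  →  {inpos(d,d), inpos(d,e), inpos(e,f), near(d,d), near(e,f), near(f,e), near(f,f), on(d), on(e), on(f)}
2. drop(e,d)  →  {inpos(d,d), inpos(d,e), inpos(e,d), inpos(e,f), near(d,d), near(e,f), near(f,e), near(f,f), on(d), on(f)}
3. tag(e,d)  →  {inpos(e,d), inpos(e,f), near(d,d), near(e,d), near(e,f), near(f,e), near(f,f), on(d), on(f)}
optimal plan length = 3; 3 > 2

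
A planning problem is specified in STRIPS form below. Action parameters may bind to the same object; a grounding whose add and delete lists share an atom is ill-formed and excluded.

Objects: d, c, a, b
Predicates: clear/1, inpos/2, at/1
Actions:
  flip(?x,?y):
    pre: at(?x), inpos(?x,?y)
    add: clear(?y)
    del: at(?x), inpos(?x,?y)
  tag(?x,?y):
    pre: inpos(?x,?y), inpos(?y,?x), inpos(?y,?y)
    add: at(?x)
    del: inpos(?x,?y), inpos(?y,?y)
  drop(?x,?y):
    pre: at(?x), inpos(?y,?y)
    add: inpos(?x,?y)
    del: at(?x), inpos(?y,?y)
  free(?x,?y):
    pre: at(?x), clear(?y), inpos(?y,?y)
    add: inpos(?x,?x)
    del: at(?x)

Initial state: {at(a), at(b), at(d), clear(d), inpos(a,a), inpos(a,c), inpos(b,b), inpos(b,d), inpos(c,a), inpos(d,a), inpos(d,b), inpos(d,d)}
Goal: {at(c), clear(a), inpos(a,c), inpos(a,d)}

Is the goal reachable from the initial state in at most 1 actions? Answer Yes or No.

1. flip(d,a)  →  {at(a), at(b), clear(a), clear(d), inpos(a,a), inpos(a,c), inpos(b,b), inpos(b,d), inpos(c,a), inpos(d,b), inpos(d,d)}
2. tag(c,a)  →  {at(a), at(b), at(c), clear(a), clear(d), inpos(a,c), inpos(b,b), inpos(b,d), inpos(d,b), inpos(d,d)}
3. drop(a,d)  →  {at(b), at(c), clear(a), clear(d), inpos(a,c), inpos(a,d), inpos(b,b), inpos(b,d), inpos(d,b)}
optimal plan length = 3; 3 > 1

No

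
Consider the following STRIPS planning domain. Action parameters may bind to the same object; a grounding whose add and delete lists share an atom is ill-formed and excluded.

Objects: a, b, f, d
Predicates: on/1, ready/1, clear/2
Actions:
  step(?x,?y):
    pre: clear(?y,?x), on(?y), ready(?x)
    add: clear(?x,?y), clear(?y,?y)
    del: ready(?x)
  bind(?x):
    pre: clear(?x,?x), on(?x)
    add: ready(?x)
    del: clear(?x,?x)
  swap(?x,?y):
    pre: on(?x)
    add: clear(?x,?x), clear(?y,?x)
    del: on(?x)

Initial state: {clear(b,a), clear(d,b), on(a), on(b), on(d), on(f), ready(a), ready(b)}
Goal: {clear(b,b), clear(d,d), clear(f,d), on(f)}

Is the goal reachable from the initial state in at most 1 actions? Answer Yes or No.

No

1. step(a,b)  →  {clear(a,b), clear(b,a), clear(b,b), clear(d,b), on(a), on(b), on(d), on(f), ready(b)}
2. swap(d,f)  →  {clear(a,b), clear(b,a), clear(b,b), clear(d,b), clear(d,d), clear(f,d), on(a), on(b), on(f), ready(b)}
optimal plan length = 2; 2 > 1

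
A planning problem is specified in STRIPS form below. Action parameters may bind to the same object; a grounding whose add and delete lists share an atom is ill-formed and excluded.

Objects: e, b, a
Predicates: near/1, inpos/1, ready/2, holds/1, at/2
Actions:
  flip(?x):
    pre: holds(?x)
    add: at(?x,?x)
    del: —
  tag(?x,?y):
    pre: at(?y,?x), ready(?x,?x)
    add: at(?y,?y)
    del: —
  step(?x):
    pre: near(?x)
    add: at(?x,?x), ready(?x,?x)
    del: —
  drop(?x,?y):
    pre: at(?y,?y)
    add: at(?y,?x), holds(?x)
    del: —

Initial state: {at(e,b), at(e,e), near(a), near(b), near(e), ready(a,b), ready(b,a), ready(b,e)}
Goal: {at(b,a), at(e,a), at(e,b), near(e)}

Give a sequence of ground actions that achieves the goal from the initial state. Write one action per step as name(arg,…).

step(b); drop(a,e); drop(a,b)

1. step(b)  →  {at(b,b), at(e,b), at(e,e), near(a), near(b), near(e), ready(a,b), ready(b,a), ready(b,b), ready(b,e)}
2. drop(a,e)  →  {at(b,b), at(e,a), at(e,b), at(e,e), holds(a), near(a), near(b), near(e), ready(a,b), ready(b,a), ready(b,b), ready(b,e)}
3. drop(a,b)  →  {at(b,a), at(b,b), at(e,a), at(e,b), at(e,e), holds(a), near(a), near(b), near(e), ready(a,b), ready(b,a), ready(b,b), ready(b,e)}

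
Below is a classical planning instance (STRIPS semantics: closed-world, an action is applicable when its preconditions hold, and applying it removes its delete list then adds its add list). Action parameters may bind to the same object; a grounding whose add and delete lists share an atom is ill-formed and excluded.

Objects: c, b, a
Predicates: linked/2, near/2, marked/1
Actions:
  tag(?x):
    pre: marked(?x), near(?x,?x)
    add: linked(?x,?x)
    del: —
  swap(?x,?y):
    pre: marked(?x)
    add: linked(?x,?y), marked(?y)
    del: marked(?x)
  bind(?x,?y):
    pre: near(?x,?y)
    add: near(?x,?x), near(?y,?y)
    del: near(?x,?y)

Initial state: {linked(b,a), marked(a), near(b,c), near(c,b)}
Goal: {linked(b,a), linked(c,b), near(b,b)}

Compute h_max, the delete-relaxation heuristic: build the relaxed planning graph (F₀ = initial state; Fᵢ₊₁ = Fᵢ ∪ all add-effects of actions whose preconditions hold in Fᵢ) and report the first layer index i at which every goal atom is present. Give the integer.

2

F0 = init (4 atoms)
F1 = F0 ∪ {linked(a,b), linked(a,c), marked(b), marked(c), near(b,b), near(c,c)}  (10 atoms)
F2 = F1 ∪ {linked(b,b), linked(b,c), linked(c,a), linked(c,b), linked(c,c)}  (15 atoms)
goal ⊆ F2  ⇒  h_max = 2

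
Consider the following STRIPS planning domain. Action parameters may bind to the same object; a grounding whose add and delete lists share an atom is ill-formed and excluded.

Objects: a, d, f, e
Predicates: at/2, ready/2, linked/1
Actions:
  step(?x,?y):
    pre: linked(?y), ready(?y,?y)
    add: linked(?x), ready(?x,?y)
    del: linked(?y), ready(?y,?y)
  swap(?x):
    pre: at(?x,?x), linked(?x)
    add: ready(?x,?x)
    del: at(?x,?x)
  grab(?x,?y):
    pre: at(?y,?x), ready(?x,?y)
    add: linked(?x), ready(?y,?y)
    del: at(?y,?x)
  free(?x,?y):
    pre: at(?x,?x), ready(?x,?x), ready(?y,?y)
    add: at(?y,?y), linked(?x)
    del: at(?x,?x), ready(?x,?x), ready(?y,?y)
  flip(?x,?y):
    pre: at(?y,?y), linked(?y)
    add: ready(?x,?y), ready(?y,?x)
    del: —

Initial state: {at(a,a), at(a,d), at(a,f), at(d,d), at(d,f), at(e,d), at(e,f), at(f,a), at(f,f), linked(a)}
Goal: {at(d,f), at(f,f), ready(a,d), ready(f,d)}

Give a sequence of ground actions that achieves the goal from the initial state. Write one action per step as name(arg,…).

flip(d,a); grab(d,a); flip(f,d)

1. flip(d,a)  →  {at(a,a), at(a,d), at(a,f), at(d,d), at(d,f), at(e,d), at(e,f), at(f,a), at(f,f), linked(a), ready(a,d), ready(d,a)}
2. grab(d,a)  →  {at(a,a), at(a,f), at(d,d), at(d,f), at(e,d), at(e,f), at(f,a), at(f,f), linked(a), linked(d), ready(a,a), ready(a,d), ready(d,a)}
3. flip(f,d)  →  {at(a,a), at(a,f), at(d,d), at(d,f), at(e,d), at(e,f), at(f,a), at(f,f), linked(a), linked(d), ready(a,a), ready(a,d), ready(d,a), ready(d,f), ready(f,d)}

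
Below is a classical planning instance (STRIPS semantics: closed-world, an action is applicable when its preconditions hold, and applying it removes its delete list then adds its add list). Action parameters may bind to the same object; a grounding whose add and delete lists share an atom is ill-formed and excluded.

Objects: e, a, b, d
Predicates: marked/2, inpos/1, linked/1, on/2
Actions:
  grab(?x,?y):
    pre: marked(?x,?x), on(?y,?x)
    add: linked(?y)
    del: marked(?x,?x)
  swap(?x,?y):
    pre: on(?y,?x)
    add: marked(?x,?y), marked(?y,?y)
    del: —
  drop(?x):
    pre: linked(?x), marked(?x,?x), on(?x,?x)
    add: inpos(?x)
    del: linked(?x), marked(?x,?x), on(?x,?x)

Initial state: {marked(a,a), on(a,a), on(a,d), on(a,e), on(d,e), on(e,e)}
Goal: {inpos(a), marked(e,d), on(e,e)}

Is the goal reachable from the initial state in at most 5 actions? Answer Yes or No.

Yes

1. swap(e,d)  →  {marked(a,a), marked(d,d), marked(e,d), on(a,a), on(a,d), on(a,e), on(d,e), on(e,e)}
2. grab(d,a)  →  {linked(a), marked(a,a), marked(e,d), on(a,a), on(a,d), on(a,e), on(d,e), on(e,e)}
3. drop(a)  →  {inpos(a), marked(e,d), on(a,d), on(a,e), on(d,e), on(e,e)}
optimal plan length = 3; 3 ≤ 5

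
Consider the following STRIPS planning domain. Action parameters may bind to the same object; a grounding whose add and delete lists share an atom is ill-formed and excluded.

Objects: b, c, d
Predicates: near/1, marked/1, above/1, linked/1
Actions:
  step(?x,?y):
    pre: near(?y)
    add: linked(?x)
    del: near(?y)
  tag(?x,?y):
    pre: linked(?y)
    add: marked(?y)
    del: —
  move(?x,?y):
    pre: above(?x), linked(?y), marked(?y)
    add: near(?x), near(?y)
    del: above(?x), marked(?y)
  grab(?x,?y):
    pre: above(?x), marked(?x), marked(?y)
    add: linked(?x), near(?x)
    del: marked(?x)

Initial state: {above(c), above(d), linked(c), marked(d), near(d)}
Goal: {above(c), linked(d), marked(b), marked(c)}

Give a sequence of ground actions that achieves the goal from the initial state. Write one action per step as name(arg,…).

step(b,d); tag(b,b); tag(b,c); grab(d,b)

1. step(b,d)  →  {above(c), above(d), linked(b), linked(c), marked(d)}
2. tag(b,b)  →  {above(c), above(d), linked(b), linked(c), marked(b), marked(d)}
3. tag(b,c)  →  {above(c), above(d), linked(b), linked(c), marked(b), marked(c), marked(d)}
4. grab(d,b)  →  {above(c), above(d), linked(b), linked(c), linked(d), marked(b), marked(c), near(d)}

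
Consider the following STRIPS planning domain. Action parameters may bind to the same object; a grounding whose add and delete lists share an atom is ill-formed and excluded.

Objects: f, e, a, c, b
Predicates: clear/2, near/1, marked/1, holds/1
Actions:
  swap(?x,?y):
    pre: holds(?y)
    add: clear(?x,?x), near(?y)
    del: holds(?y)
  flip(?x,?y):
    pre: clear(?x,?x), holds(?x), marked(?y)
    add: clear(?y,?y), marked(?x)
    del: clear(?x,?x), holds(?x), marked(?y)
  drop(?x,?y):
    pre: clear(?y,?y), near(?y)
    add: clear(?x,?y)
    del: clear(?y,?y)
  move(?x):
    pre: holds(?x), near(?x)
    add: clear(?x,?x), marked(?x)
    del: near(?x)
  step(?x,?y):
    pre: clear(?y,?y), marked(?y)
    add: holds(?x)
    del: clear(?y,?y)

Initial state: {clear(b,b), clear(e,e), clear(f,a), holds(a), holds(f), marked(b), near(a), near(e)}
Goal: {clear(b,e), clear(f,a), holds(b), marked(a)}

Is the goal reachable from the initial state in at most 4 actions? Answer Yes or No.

1. drop(b,e)  →  {clear(b,b), clear(b,e), clear(f,a), holds(a), holds(f), marked(b), near(a), near(e)}
2. move(a)  →  {clear(a,a), clear(b,b), clear(b,e), clear(f,a), holds(a), holds(f), marked(a), marked(b), near(e)}
3. step(b,a)  →  {clear(b,b), clear(b,e), clear(f,a), holds(a), holds(b), holds(f), marked(a), marked(b), near(e)}
optimal plan length = 3; 3 ≤ 4

Yes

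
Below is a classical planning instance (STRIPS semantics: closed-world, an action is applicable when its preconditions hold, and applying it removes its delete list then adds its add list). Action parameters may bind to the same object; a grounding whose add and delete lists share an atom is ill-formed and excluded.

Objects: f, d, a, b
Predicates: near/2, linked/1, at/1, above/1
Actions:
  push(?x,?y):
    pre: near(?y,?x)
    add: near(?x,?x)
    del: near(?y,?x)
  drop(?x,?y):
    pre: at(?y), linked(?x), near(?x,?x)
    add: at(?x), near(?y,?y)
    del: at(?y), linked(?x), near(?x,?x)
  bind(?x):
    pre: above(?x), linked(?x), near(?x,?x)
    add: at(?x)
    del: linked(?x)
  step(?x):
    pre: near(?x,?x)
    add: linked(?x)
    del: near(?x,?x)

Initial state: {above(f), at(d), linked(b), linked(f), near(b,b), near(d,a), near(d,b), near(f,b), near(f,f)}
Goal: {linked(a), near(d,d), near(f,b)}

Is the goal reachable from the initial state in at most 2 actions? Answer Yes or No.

No

1. push(a,d)  →  {above(f), at(d), linked(b), linked(f), near(a,a), near(b,b), near(d,b), near(f,b), near(f,f)}
2. drop(f,d)  →  {above(f), at(f), linked(b), near(a,a), near(b,b), near(d,b), near(d,d), near(f,b)}
3. step(a)  →  {above(f), at(f), linked(a), linked(b), near(b,b), near(d,b), near(d,d), near(f,b)}
optimal plan length = 3; 3 > 2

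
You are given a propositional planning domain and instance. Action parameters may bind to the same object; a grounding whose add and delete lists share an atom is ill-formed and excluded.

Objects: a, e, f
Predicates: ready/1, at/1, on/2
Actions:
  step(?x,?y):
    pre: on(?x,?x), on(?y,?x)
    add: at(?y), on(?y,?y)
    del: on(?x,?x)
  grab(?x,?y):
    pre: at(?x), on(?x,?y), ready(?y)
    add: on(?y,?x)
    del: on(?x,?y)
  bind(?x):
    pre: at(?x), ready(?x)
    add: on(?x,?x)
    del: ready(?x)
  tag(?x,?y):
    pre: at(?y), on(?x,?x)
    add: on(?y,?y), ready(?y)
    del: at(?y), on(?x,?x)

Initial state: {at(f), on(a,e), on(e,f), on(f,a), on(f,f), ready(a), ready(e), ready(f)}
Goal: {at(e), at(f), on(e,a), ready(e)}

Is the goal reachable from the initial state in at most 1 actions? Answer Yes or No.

No

1. step(f,e)  →  {at(e), at(f), on(a,e), on(e,e), on(e,f), on(f,a), ready(a), ready(e), ready(f)}
2. step(e,a)  →  {at(a), at(e), at(f), on(a,a), on(a,e), on(e,f), on(f,a), ready(a), ready(e), ready(f)}
3. grab(a,e)  →  {at(a), at(e), at(f), on(a,a), on(e,a), on(e,f), on(f,a), ready(a), ready(e), ready(f)}
optimal plan length = 3; 3 > 1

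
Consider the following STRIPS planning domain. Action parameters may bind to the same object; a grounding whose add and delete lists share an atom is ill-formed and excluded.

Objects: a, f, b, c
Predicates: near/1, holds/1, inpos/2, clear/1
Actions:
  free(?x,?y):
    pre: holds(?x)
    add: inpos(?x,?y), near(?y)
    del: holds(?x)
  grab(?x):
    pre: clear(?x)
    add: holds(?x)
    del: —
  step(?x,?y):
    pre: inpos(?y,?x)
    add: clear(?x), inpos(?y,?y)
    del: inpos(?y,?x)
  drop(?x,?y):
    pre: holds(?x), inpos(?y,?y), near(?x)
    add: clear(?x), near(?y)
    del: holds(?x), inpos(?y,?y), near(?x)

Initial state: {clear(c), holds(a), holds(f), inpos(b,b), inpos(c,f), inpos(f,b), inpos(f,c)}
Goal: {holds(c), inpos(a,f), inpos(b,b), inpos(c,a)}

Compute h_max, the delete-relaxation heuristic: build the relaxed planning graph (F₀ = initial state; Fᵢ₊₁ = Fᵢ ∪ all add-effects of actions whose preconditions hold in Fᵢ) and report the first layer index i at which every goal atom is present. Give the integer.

F0 = init (7 atoms)
F1 = F0 ∪ {clear(b), clear(f), holds(c), inpos(a,a), inpos(a,b), inpos(a,c), inpos(a,f), inpos(c,c), inpos(f,a), inpos(f,f), near(a), near(b), near(c), near(f)}  (21 atoms)
F2 = F1 ∪ {clear(a), holds(b), inpos(c,a), inpos(c,b)}  (25 atoms)
goal ⊆ F2  ⇒  h_max = 2

2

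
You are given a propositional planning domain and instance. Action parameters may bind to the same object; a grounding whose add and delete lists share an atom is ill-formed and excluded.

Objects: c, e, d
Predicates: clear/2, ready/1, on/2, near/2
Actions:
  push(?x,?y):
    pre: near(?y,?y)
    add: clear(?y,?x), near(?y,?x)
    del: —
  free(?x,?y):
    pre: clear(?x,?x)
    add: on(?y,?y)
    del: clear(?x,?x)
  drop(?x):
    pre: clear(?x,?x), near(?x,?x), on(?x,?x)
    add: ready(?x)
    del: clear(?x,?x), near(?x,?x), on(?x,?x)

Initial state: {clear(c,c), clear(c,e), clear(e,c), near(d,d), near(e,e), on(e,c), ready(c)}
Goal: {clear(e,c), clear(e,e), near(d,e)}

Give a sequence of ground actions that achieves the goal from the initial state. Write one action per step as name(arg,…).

push(e,e); push(e,d)

1. push(e,e)  →  {clear(c,c), clear(c,e), clear(e,c), clear(e,e), near(d,d), near(e,e), on(e,c), ready(c)}
2. push(e,d)  →  {clear(c,c), clear(c,e), clear(d,e), clear(e,c), clear(e,e), near(d,d), near(d,e), near(e,e), on(e,c), ready(c)}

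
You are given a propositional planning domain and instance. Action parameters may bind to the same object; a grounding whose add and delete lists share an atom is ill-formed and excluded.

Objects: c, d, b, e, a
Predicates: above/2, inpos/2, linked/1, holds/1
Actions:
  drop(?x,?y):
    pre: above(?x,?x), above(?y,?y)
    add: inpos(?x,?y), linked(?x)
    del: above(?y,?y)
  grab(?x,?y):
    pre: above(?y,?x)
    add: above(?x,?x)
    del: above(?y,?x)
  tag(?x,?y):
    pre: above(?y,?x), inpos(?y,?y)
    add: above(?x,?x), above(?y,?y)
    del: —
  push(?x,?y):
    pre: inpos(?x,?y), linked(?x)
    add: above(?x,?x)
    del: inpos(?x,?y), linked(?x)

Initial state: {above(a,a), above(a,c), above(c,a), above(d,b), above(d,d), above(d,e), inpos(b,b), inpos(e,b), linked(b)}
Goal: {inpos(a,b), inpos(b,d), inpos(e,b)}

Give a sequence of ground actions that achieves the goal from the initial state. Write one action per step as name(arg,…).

grab(b,d); drop(b,d); drop(a,b)

1. grab(b,d)  →  {above(a,a), above(a,c), above(b,b), above(c,a), above(d,d), above(d,e), inpos(b,b), inpos(e,b), linked(b)}
2. drop(b,d)  →  {above(a,a), above(a,c), above(b,b), above(c,a), above(d,e), inpos(b,b), inpos(b,d), inpos(e,b), linked(b)}
3. drop(a,b)  →  {above(a,a), above(a,c), above(c,a), above(d,e), inpos(a,b), inpos(b,b), inpos(b,d), inpos(e,b), linked(a), linked(b)}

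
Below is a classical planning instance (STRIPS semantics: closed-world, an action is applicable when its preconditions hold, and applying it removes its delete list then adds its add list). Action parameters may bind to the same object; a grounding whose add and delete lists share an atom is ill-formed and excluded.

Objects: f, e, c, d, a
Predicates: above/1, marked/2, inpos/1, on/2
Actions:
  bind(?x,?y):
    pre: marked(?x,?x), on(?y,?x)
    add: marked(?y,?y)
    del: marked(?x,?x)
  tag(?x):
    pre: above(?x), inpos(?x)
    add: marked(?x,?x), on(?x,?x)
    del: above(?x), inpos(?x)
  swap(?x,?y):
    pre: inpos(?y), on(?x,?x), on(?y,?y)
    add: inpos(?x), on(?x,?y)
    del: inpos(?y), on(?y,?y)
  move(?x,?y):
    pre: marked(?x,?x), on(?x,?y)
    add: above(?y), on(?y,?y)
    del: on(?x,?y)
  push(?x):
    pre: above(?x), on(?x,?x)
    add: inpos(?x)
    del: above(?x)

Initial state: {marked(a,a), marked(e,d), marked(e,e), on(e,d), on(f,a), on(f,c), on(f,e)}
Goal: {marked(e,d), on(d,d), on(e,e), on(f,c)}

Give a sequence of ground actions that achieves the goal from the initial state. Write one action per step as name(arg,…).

bind(a,f); move(f,e); move(e,d)

1. bind(a,f)  →  {marked(e,d), marked(e,e), marked(f,f), on(e,d), on(f,a), on(f,c), on(f,e)}
2. move(f,e)  →  {above(e), marked(e,d), marked(e,e), marked(f,f), on(e,d), on(e,e), on(f,a), on(f,c)}
3. move(e,d)  →  {above(d), above(e), marked(e,d), marked(e,e), marked(f,f), on(d,d), on(e,e), on(f,a), on(f,c)}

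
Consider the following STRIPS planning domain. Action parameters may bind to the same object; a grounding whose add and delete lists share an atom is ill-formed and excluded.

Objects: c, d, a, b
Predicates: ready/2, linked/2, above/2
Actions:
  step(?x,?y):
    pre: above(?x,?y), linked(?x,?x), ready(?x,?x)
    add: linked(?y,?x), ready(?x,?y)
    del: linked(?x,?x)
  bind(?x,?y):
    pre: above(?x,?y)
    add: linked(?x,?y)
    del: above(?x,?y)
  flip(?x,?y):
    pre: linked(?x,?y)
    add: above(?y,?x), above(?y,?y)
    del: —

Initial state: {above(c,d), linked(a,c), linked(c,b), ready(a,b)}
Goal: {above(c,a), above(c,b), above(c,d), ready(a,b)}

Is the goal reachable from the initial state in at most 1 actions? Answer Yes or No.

No

1. flip(c,b)  →  {above(b,b), above(b,c), above(c,d), linked(a,c), linked(c,b), ready(a,b)}
2. bind(b,c)  →  {above(b,b), above(c,d), linked(a,c), linked(b,c), linked(c,b), ready(a,b)}
3. flip(a,c)  →  {above(b,b), above(c,a), above(c,c), above(c,d), linked(a,c), linked(b,c), linked(c,b), ready(a,b)}
4. flip(b,c)  →  {above(b,b), above(c,a), above(c,b), above(c,c), above(c,d), linked(a,c), linked(b,c), linked(c,b), ready(a,b)}
optimal plan length = 4; 4 > 1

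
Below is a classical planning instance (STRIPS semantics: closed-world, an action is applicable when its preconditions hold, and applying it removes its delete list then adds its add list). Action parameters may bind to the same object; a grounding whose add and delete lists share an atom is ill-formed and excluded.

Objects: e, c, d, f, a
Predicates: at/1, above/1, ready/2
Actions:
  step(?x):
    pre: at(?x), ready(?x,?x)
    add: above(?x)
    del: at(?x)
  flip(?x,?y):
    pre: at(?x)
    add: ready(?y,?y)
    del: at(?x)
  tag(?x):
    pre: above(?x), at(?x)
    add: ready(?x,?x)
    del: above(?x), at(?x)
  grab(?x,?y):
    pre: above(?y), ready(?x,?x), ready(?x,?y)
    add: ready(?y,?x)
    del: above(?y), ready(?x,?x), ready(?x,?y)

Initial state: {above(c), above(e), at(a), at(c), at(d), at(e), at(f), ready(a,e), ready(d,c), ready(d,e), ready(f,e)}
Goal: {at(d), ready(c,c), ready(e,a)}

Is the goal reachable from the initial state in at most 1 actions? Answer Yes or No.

1. flip(e,c)  →  {above(c), above(e), at(a), at(c), at(d), at(f), ready(a,e), ready(c,c), ready(d,c), ready(d,e), ready(f,e)}
2. flip(c,a)  →  {above(c), above(e), at(a), at(d), at(f), ready(a,a), ready(a,e), ready(c,c), ready(d,c), ready(d,e), ready(f,e)}
3. grab(a,e)  →  {above(c), at(a), at(d), at(f), ready(c,c), ready(d,c), ready(d,e), ready(e,a), ready(f,e)}
optimal plan length = 3; 3 > 1

No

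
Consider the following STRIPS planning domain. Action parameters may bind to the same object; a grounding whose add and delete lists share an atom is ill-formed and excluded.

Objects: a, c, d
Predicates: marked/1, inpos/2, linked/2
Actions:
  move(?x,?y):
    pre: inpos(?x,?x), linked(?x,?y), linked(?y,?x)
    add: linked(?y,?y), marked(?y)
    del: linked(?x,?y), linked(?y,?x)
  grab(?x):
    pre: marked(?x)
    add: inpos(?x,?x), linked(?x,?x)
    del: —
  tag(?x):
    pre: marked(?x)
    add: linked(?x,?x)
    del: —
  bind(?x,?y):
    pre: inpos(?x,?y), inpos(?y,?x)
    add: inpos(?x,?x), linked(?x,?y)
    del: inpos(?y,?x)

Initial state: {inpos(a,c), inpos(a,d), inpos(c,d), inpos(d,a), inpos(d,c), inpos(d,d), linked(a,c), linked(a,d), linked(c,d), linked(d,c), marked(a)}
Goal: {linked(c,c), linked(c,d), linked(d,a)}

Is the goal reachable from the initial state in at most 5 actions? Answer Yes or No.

Yes

1. move(d,c)  →  {inpos(a,c), inpos(a,d), inpos(c,d), inpos(d,a), inpos(d,c), inpos(d,d), linked(a,c), linked(a,d), linked(c,c), marked(a), marked(c)}
2. bind(c,d)  →  {inpos(a,c), inpos(a,d), inpos(c,c), inpos(c,d), inpos(d,a), inpos(d,d), linked(a,c), linked(a,d), linked(c,c), linked(c,d), marked(a), marked(c)}
3. bind(d,a)  →  {inpos(a,c), inpos(c,c), inpos(c,d), inpos(d,a), inpos(d,d), linked(a,c), linked(a,d), linked(c,c), linked(c,d), linked(d,a), marked(a), marked(c)}
optimal plan length = 3; 3 ≤ 5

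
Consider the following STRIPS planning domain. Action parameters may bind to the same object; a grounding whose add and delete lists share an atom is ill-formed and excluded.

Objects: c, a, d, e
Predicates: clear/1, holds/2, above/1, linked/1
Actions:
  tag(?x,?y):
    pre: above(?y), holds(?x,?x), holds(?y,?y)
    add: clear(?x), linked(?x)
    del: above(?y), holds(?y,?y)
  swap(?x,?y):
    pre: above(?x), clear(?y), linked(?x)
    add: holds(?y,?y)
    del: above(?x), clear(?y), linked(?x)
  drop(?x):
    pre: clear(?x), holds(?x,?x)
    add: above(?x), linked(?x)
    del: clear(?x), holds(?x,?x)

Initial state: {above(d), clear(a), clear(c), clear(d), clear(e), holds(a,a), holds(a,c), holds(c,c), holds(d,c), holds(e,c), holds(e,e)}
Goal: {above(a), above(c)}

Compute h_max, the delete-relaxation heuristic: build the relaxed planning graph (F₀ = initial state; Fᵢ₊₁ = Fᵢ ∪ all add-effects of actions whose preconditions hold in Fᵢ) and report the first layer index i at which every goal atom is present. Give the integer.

1

F0 = init (11 atoms)
F1 = F0 ∪ {above(a), above(c), above(e), linked(a), linked(c), linked(e)}  (17 atoms)
goal ⊆ F1  ⇒  h_max = 1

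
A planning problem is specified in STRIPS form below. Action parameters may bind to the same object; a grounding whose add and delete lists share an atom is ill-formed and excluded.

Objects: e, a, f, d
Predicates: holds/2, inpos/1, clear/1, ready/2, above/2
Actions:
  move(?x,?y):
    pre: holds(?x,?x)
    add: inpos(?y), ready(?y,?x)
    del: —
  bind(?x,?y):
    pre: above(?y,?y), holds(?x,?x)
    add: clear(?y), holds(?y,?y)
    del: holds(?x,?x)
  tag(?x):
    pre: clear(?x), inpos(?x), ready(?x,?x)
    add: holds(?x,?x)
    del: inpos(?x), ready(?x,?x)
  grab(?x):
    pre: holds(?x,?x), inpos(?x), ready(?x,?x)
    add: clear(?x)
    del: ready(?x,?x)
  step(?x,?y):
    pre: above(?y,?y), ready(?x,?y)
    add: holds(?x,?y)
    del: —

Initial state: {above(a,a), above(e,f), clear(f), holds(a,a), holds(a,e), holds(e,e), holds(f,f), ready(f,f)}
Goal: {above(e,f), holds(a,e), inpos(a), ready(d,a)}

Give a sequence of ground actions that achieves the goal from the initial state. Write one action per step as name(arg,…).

move(e,a); move(a,d)

1. move(e,a)  →  {above(a,a), above(e,f), clear(f), holds(a,a), holds(a,e), holds(e,e), holds(f,f), inpos(a), ready(a,e), ready(f,f)}
2. move(a,d)  →  {above(a,a), above(e,f), clear(f), holds(a,a), holds(a,e), holds(e,e), holds(f,f), inpos(a), inpos(d), ready(a,e), ready(d,a), ready(f,f)}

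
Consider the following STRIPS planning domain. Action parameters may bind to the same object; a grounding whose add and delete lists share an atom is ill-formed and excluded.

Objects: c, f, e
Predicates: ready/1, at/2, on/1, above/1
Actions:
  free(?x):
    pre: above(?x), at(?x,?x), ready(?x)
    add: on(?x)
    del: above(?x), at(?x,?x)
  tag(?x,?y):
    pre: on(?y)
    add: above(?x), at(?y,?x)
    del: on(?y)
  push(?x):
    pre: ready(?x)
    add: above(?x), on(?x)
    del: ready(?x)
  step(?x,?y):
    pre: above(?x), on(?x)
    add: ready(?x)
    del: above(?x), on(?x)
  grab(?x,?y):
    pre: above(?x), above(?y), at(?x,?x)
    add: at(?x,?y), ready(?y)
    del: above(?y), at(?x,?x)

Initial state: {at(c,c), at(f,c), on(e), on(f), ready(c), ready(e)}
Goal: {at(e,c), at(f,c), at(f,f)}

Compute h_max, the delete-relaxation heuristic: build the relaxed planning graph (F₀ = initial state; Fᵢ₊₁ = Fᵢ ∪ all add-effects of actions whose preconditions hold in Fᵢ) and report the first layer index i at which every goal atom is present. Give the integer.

1

F0 = init (6 atoms)
F1 = F0 ∪ {above(c), above(e), above(f), at(e,c), at(e,e), at(e,f), at(f,e), at(f,f), on(c)}  (15 atoms)
goal ⊆ F1  ⇒  h_max = 1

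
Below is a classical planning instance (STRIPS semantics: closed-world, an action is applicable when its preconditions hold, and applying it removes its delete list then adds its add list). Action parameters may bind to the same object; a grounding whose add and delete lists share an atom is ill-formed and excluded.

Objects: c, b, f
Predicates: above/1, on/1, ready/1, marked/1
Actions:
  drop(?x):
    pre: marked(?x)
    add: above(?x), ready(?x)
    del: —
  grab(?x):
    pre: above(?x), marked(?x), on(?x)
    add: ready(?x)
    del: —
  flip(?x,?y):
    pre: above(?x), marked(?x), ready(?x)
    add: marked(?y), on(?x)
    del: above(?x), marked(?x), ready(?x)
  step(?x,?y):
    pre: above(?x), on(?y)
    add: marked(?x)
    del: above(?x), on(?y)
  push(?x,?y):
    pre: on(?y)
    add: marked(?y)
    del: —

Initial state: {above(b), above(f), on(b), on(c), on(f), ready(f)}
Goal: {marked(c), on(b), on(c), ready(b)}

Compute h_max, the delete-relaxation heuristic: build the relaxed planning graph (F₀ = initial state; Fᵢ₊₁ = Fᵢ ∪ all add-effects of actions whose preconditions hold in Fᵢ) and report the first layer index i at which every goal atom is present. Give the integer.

F0 = init (6 atoms)
F1 = F0 ∪ {marked(b), marked(c), marked(f)}  (9 atoms)
F2 = F1 ∪ {above(c), ready(b), ready(c)}  (12 atoms)
goal ⊆ F2  ⇒  h_max = 2

2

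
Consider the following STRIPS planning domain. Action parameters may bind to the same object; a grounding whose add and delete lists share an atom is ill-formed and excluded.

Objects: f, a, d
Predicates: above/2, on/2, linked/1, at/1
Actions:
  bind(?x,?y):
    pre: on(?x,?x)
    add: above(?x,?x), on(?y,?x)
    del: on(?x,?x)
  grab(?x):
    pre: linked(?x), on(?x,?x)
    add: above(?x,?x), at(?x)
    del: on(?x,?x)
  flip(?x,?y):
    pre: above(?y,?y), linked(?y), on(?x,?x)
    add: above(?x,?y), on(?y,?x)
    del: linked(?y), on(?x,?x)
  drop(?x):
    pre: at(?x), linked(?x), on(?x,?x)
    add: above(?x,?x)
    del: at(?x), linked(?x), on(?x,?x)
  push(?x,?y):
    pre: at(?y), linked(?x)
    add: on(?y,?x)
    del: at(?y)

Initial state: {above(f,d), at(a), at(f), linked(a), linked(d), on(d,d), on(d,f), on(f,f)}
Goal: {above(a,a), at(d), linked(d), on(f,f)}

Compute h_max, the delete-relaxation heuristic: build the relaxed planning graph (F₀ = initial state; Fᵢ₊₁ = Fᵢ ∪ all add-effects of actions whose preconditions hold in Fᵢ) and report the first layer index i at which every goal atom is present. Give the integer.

2

F0 = init (8 atoms)
F1 = F0 ∪ {above(d,d), above(f,f), at(d), on(a,a), on(a,d), on(a,f), on(f,a), on(f,d)}  (16 atoms)
F2 = F1 ∪ {above(a,a), above(a,d), on(d,a)}  (19 atoms)
goal ⊆ F2  ⇒  h_max = 2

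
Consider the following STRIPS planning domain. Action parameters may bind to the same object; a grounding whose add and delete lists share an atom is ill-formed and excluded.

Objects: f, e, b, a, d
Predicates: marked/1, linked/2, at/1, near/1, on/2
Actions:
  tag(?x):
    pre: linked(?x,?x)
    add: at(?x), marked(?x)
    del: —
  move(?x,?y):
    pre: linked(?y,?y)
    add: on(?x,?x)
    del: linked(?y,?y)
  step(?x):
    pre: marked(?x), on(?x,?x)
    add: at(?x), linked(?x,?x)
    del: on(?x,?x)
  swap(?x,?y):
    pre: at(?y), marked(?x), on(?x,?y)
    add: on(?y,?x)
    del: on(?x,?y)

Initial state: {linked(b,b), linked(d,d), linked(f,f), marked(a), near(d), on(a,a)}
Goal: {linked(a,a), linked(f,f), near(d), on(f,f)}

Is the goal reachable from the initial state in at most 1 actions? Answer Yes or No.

No

1. move(f,b)  →  {linked(d,d), linked(f,f), marked(a), near(d), on(a,a), on(f,f)}
2. step(a)  →  {at(a), linked(a,a), linked(d,d), linked(f,f), marked(a), near(d), on(f,f)}
optimal plan length = 2; 2 > 1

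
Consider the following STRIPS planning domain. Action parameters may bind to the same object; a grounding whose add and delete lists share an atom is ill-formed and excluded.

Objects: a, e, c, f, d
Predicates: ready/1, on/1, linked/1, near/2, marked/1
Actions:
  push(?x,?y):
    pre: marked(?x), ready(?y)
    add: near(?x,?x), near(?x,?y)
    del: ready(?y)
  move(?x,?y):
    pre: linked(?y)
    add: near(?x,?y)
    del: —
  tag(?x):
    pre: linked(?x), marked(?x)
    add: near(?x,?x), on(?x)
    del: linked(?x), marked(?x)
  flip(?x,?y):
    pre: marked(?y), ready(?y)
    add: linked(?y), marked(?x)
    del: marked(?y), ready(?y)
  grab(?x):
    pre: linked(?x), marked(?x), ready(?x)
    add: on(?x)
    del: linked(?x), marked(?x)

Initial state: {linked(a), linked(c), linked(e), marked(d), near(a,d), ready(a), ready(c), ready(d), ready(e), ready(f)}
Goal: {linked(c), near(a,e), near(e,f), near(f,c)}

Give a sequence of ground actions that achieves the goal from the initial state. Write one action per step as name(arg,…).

1. move(a,e)  →  {linked(a), linked(c), linked(e), marked(d), near(a,d), near(a,e), ready(a), ready(c), ready(d), ready(e), ready(f)}
2. move(f,c)  →  {linked(a), linked(c), linked(e), marked(d), near(a,d), near(a,e), near(f,c), ready(a), ready(c), ready(d), ready(e), ready(f)}
3. flip(e,d)  →  {linked(a), linked(c), linked(d), linked(e), marked(e), near(a,d), near(a,e), near(f,c), ready(a), ready(c), ready(e), ready(f)}
4. push(e,f)  →  {linked(a), linked(c), linked(d), linked(e), marked(e), near(a,d), near(a,e), near(e,e), near(e,f), near(f,c), ready(a), ready(c), ready(e)}

move(a,e); move(f,c); flip(e,d); push(e,f)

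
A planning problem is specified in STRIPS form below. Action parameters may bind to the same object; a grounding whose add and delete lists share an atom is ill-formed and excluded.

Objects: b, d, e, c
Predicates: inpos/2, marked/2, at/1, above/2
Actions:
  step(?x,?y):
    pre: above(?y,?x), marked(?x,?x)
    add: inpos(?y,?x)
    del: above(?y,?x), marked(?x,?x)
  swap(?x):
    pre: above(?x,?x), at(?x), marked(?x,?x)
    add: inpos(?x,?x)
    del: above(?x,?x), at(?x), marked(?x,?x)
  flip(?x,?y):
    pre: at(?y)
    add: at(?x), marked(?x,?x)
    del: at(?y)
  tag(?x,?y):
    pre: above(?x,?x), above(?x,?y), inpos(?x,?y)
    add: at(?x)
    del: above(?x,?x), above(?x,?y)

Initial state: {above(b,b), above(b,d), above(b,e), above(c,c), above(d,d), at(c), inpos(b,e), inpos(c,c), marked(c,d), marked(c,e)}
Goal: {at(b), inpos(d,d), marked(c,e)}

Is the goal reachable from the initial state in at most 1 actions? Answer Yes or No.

1. flip(d,c)  →  {above(b,b), above(b,d), above(b,e), above(c,c), above(d,d), at(d), inpos(b,e), inpos(c,c), marked(c,d), marked(c,e), marked(d,d)}
2. step(d,d)  →  {above(b,b), above(b,d), above(b,e), above(c,c), at(d), inpos(b,e), inpos(c,c), inpos(d,d), marked(c,d), marked(c,e)}
3. flip(b,d)  →  {above(b,b), above(b,d), above(b,e), above(c,c), at(b), inpos(b,e), inpos(c,c), inpos(d,d), marked(b,b), marked(c,d), marked(c,e)}
optimal plan length = 3; 3 > 1

No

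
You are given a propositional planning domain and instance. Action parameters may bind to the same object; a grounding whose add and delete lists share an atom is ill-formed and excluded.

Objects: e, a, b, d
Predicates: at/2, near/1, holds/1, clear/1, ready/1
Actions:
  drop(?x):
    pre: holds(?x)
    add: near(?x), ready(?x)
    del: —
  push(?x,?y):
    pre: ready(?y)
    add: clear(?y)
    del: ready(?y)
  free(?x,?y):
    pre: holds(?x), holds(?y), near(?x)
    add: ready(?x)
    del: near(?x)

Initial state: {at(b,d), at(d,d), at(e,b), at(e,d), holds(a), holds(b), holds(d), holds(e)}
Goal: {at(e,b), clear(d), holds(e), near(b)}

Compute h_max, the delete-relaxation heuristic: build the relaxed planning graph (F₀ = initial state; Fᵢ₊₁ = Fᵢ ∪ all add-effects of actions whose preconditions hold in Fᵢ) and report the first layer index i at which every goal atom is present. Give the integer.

F0 = init (8 atoms)
F1 = F0 ∪ {near(a), near(b), near(d), near(e), ready(a), ready(b), ready(d), ready(e)}  (16 atoms)
F2 = F1 ∪ {clear(a), clear(b), clear(d), clear(e)}  (20 atoms)
goal ⊆ F2  ⇒  h_max = 2

2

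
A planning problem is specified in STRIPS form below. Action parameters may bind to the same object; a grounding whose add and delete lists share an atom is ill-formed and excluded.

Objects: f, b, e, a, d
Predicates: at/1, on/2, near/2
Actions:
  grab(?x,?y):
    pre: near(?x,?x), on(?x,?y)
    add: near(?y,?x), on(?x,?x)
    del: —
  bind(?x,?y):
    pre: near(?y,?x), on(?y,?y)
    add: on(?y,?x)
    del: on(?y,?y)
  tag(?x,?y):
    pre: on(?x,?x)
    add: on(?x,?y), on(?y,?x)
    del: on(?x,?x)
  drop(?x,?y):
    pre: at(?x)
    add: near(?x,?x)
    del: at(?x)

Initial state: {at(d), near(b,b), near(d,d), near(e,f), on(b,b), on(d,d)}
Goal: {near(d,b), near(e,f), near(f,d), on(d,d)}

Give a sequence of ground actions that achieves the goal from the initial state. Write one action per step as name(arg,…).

tag(b,d); grab(b,d); tag(d,f); grab(d,f)

1. tag(b,d)  →  {at(d), near(b,b), near(d,d), near(e,f), on(b,d), on(d,b), on(d,d)}
2. grab(b,d)  →  {at(d), near(b,b), near(d,b), near(d,d), near(e,f), on(b,b), on(b,d), on(d,b), on(d,d)}
3. tag(d,f)  →  {at(d), near(b,b), near(d,b), near(d,d), near(e,f), on(b,b), on(b,d), on(d,b), on(d,f), on(f,d)}
4. grab(d,f)  →  {at(d), near(b,b), near(d,b), near(d,d), near(e,f), near(f,d), on(b,b), on(b,d), on(d,b), on(d,d), on(d,f), on(f,d)}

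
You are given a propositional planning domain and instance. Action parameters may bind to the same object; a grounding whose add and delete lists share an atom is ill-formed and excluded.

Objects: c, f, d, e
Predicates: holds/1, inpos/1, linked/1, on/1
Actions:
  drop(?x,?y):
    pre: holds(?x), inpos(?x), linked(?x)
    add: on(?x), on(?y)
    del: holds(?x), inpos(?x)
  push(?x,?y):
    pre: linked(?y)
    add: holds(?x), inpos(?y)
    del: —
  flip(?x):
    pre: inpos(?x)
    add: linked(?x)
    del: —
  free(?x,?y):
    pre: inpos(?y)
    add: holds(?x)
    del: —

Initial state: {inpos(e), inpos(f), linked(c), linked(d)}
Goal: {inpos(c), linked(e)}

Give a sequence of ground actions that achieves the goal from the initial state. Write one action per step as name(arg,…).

push(c,c); flip(e)

1. push(c,c)  →  {holds(c), inpos(c), inpos(e), inpos(f), linked(c), linked(d)}
2. flip(e)  →  {holds(c), inpos(c), inpos(e), inpos(f), linked(c), linked(d), linked(e)}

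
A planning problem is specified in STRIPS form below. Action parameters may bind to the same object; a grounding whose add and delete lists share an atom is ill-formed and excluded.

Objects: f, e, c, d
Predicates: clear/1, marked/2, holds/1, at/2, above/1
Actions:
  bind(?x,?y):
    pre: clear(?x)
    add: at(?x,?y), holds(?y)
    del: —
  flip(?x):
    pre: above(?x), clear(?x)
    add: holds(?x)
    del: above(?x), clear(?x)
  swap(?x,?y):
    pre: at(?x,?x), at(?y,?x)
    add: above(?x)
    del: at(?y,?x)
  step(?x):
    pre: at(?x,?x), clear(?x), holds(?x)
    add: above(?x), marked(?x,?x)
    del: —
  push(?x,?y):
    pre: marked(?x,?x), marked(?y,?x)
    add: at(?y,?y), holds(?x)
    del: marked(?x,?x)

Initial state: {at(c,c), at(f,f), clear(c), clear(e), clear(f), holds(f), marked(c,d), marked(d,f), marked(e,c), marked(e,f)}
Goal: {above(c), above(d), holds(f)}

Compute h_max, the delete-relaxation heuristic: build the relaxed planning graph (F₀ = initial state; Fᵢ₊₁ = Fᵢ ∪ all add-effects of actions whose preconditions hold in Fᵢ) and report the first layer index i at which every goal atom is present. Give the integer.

3

F0 = init (10 atoms)
F1 = F0 ∪ {above(c), above(f), at(c,d), at(c,e), at(c,f), at(e,c), at(e,d), at(e,e), at(e,f), at(f,c), at(f,d), at(f,e), holds(c), holds(d), holds(e), marked(f,f)}  (26 atoms)
F2 = F1 ∪ {above(e), at(d,d), marked(c,c), marked(e,e)}  (30 atoms)
F3 = F2 ∪ {above(d)}  (31 atoms)
goal ⊆ F3  ⇒  h_max = 3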